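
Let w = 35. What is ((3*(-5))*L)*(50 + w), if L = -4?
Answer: 5100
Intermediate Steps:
((3*(-5))*L)*(50 + w) = ((3*(-5))*(-4))*(50 + 35) = -15*(-4)*85 = 60*85 = 5100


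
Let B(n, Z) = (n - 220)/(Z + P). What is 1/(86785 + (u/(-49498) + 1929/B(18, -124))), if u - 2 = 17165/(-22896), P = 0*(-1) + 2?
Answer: 114463927008/10067106910687105 ≈ 1.1370e-5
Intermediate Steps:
P = 2 (P = 0 + 2 = 2)
B(n, Z) = (-220 + n)/(2 + Z) (B(n, Z) = (n - 220)/(Z + 2) = (-220 + n)/(2 + Z))
u = 28627/22896 (u = 2 + 17165/(-22896) = 2 + 17165*(-1/22896) = 2 - 17165/22896 = 28627/22896 ≈ 1.2503)
1/(86785 + (u/(-49498) + 1929/B(18, -124))) = 1/(86785 + ((28627/22896)/(-49498) + 1929/(((-220 + 18)/(2 - 124))))) = 1/(86785 + ((28627/22896)*(-1/49498) + 1929/((-202/(-122))))) = 1/(86785 + (-28627/1133306208 + 1929/((-1/122*(-202))))) = 1/(86785 + (-28627/1133306208 + 1929/(101/61))) = 1/(86785 + (-28627/1133306208 + 1929*(61/101))) = 1/(86785 + (-28627/1133306208 + 117669/101)) = 1/(86785 + 133355005297825/114463927008) = 1/(10067106910687105/114463927008) = 114463927008/10067106910687105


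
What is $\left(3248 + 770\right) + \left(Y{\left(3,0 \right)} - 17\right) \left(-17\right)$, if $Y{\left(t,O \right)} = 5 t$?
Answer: $4052$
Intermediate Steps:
$\left(3248 + 770\right) + \left(Y{\left(3,0 \right)} - 17\right) \left(-17\right) = \left(3248 + 770\right) + \left(5 \cdot 3 - 17\right) \left(-17\right) = 4018 + \left(15 - 17\right) \left(-17\right) = 4018 - -34 = 4018 + 34 = 4052$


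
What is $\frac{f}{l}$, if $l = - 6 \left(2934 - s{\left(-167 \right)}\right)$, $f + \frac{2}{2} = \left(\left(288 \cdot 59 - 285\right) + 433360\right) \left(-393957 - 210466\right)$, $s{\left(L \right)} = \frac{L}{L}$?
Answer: $\frac{136015423171}{8799} \approx 1.5458 \cdot 10^{7}$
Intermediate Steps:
$s{\left(L \right)} = 1$
$f = -272030846342$ ($f = -1 + \left(\left(288 \cdot 59 - 285\right) + 433360\right) \left(-393957 - 210466\right) = -1 + \left(\left(16992 - 285\right) + 433360\right) \left(-604423\right) = -1 + \left(16707 + 433360\right) \left(-604423\right) = -1 + 450067 \left(-604423\right) = -1 - 272030846341 = -272030846342$)
$l = -17598$ ($l = - 6 \left(2934 - 1\right) = \left(-6\right) 2933 = -17598$)
$\frac{f}{l} = - \frac{272030846342}{-17598} = \left(-272030846342\right) \left(- \frac{1}{17598}\right) = \frac{136015423171}{8799}$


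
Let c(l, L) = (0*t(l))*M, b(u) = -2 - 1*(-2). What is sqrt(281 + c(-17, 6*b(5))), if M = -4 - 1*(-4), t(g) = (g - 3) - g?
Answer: sqrt(281) ≈ 16.763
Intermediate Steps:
b(u) = 0 (b(u) = -2 + 2 = 0)
t(g) = -3 (t(g) = (-3 + g) - g = -3)
M = 0 (M = -4 + 4 = 0)
c(l, L) = 0 (c(l, L) = (0*(-3))*0 = 0*0 = 0)
sqrt(281 + c(-17, 6*b(5))) = sqrt(281 + 0) = sqrt(281)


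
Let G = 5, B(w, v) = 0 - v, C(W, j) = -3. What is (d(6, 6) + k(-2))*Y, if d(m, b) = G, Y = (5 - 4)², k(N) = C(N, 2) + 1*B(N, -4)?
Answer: 6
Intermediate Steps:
B(w, v) = -v
k(N) = 1 (k(N) = -3 + 1*(-1*(-4)) = -3 + 1*4 = -3 + 4 = 1)
Y = 1 (Y = 1² = 1)
d(m, b) = 5
(d(6, 6) + k(-2))*Y = (5 + 1)*1 = 6*1 = 6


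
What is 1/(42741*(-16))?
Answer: -1/683856 ≈ -1.4623e-6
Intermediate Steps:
1/(42741*(-16)) = 1/(-683856) = -1/683856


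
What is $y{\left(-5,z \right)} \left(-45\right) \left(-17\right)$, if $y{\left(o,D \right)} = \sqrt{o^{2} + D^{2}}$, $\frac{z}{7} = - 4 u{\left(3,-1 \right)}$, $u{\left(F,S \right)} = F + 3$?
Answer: $765 \sqrt{28249} \approx 1.2858 \cdot 10^{5}$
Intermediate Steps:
$u{\left(F,S \right)} = 3 + F$
$z = -168$ ($z = 7 \left(- 4 \left(3 + 3\right)\right) = 7 \left(\left(-4\right) 6\right) = 7 \left(-24\right) = -168$)
$y{\left(o,D \right)} = \sqrt{D^{2} + o^{2}}$
$y{\left(-5,z \right)} \left(-45\right) \left(-17\right) = \sqrt{\left(-168\right)^{2} + \left(-5\right)^{2}} \left(-45\right) \left(-17\right) = \sqrt{28224 + 25} \left(-45\right) \left(-17\right) = \sqrt{28249} \left(-45\right) \left(-17\right) = - 45 \sqrt{28249} \left(-17\right) = 765 \sqrt{28249}$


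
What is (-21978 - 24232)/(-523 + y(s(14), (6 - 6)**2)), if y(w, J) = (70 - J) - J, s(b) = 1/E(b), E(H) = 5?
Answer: 46210/453 ≈ 102.01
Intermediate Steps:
s(b) = 1/5
y(w, J) = 70 - 2*J
(-21978 - 24232)/(-523 + y(s(14), (6 - 6)**2)) = (-21978 - 24232)/(-523 + (70 - 2*(6 - 6)**2)) = -46210/(-523 + (70 - 2*0**2)) = -46210/(-523 + (70 - 2*0)) = -46210/(-523 + (70 + 0)) = -46210/(-523 + 70) = -46210/(-453) = -46210*(-1/453) = 46210/453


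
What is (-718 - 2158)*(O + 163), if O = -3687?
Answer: 10135024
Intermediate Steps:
(-718 - 2158)*(O + 163) = (-718 - 2158)*(-3687 + 163) = -2876*(-3524) = 10135024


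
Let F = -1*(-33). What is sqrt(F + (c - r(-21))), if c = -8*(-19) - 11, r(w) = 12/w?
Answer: sqrt(8554)/7 ≈ 13.213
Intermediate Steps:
c = 141 (c = 152 - 11 = 141)
F = 33
sqrt(F + (c - r(-21))) = sqrt(33 + (141 - 12/(-21))) = sqrt(33 + (141 - 12*(-1)/21)) = sqrt(33 + (141 - 1*(-4/7))) = sqrt(33 + (141 + 4/7)) = sqrt(33 + 991/7) = sqrt(1222/7) = sqrt(8554)/7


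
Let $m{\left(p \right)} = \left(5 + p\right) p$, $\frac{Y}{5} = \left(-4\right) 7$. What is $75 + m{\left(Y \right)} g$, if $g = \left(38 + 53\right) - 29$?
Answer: $1171875$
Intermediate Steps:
$Y = -140$ ($Y = 5 \left(\left(-4\right) 7\right) = 5 \left(-28\right) = -140$)
$g = 62$ ($g = 91 - 29 = 62$)
$m{\left(p \right)} = p \left(5 + p\right)$
$75 + m{\left(Y \right)} g = 75 + - 140 \left(5 - 140\right) 62 = 75 + \left(-140\right) \left(-135\right) 62 = 75 + 18900 \cdot 62 = 75 + 1171800 = 1171875$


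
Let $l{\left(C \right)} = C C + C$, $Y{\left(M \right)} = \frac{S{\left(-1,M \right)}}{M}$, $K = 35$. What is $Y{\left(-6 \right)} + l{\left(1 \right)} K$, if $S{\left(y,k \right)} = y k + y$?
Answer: $\frac{415}{6} \approx 69.167$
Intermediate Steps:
$S{\left(y,k \right)} = y + k y$ ($S{\left(y,k \right)} = k y + y = y + k y$)
$Y{\left(M \right)} = \frac{-1 - M}{M}$ ($Y{\left(M \right)} = \frac{\left(-1\right) \left(1 + M\right)}{M} = \frac{-1 - M}{M}$)
$l{\left(C \right)} = C + C^{2}$ ($l{\left(C \right)} = C^{2} + C = C + C^{2}$)
$Y{\left(-6 \right)} + l{\left(1 \right)} K = \frac{-1 - -6}{-6} + 1 \left(1 + 1\right) 35 = - \frac{-1 + 6}{6} + 1 \cdot 2 \cdot 35 = \left(- \frac{1}{6}\right) 5 + 2 \cdot 35 = - \frac{5}{6} + 70 = \frac{415}{6}$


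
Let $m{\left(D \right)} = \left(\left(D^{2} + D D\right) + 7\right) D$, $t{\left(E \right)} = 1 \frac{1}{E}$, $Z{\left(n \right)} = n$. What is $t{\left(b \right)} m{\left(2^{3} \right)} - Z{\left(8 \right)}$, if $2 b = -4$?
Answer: $-548$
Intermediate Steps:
$b = -2$ ($b = \frac{1}{2} \left(-4\right) = -2$)
$t{\left(E \right)} = \frac{1}{E}$
$m{\left(D \right)} = D \left(7 + 2 D^{2}\right)$ ($m{\left(D \right)} = \left(\left(D^{2} + D^{2}\right) + 7\right) D = \left(2 D^{2} + 7\right) D = \left(7 + 2 D^{2}\right) D = D \left(7 + 2 D^{2}\right)$)
$t{\left(b \right)} m{\left(2^{3} \right)} - Z{\left(8 \right)} = \frac{2^{3} \left(7 + 2 \left(2^{3}\right)^{2}\right)}{-2} - 8 = - \frac{8 \left(7 + 2 \cdot 8^{2}\right)}{2} - 8 = - \frac{8 \left(7 + 2 \cdot 64\right)}{2} - 8 = - \frac{8 \left(7 + 128\right)}{2} - 8 = - \frac{8 \cdot 135}{2} - 8 = \left(- \frac{1}{2}\right) 1080 - 8 = -540 - 8 = -548$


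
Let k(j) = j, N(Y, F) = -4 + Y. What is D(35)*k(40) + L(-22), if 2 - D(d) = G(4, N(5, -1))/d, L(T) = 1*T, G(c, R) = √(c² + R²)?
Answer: 58 - 8*√17/7 ≈ 53.288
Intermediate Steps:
G(c, R) = √(R² + c²)
L(T) = T
D(d) = 2 - √17/d (D(d) = 2 - √((-4 + 5)² + 4²)/d = 2 - √(1² + 16)/d = 2 - √(1 + 16)/d = 2 - √17/d)
D(35)*k(40) + L(-22) = (2 - 1*√17/35)*40 - 22 = (2 - 1*√17*1/35)*40 - 22 = (2 - √17/35)*40 - 22 = (80 - 8*√17/7) - 22 = 58 - 8*√17/7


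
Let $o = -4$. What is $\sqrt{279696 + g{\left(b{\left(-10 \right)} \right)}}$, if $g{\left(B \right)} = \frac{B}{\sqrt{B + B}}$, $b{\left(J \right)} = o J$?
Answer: $\sqrt{279696 + 2 \sqrt{5}} \approx 528.87$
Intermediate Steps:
$b{\left(J \right)} = - 4 J$
$g{\left(B \right)} = \frac{\sqrt{2} \sqrt{B}}{2}$ ($g{\left(B \right)} = \frac{B}{\sqrt{2 B}} = \frac{B}{\sqrt{2} \sqrt{B}} = B \frac{\sqrt{2}}{2 \sqrt{B}} = \frac{\sqrt{2} \sqrt{B}}{2}$)
$\sqrt{279696 + g{\left(b{\left(-10 \right)} \right)}} = \sqrt{279696 + \frac{\sqrt{2} \sqrt{\left(-4\right) \left(-10\right)}}{2}} = \sqrt{279696 + \frac{\sqrt{2} \sqrt{40}}{2}} = \sqrt{279696 + \frac{\sqrt{2} \cdot 2 \sqrt{10}}{2}} = \sqrt{279696 + 2 \sqrt{5}}$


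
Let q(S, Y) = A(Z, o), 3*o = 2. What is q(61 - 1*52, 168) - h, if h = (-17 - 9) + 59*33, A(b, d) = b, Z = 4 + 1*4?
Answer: -1913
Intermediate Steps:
o = ⅔ (o = (⅓)*2 = ⅔ ≈ 0.66667)
Z = 8 (Z = 4 + 4 = 8)
q(S, Y) = 8
h = 1921 (h = -26 + 1947 = 1921)
q(61 - 1*52, 168) - h = 8 - 1*1921 = 8 - 1921 = -1913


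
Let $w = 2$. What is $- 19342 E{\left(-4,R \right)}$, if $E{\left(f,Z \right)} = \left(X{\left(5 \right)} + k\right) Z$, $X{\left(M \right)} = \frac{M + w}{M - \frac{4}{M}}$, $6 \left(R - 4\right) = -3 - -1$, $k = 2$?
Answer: $- \frac{2340382}{9} \approx -2.6004 \cdot 10^{5}$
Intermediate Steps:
$R = \frac{11}{3}$ ($R = 4 + \frac{-3 - -1}{6} = 4 + \frac{-3 + 1}{6} = 4 + \frac{1}{6} \left(-2\right) = 4 - \frac{1}{3} = \frac{11}{3} \approx 3.6667$)
$X{\left(M \right)} = \frac{2 + M}{M - \frac{4}{M}}$ ($X{\left(M \right)} = \frac{M + 2}{M - \frac{4}{M}} = \frac{2 + M}{M - \frac{4}{M}}$)
$E{\left(f,Z \right)} = \frac{11 Z}{3}$ ($E{\left(f,Z \right)} = \left(\frac{5}{-2 + 5} + 2\right) Z = \left(\frac{5}{3} + 2\right) Z = \frac{11 Z}{3}$)
$- 19342 E{\left(-4,R \right)} = - 19342 \cdot \frac{11}{3} \cdot \frac{11}{3} = \left(-19342\right) \frac{121}{9} = - \frac{2340382}{9}$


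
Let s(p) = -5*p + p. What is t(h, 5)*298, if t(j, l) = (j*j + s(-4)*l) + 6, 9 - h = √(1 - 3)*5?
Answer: 34866 - 26820*I*√2 ≈ 34866.0 - 37929.0*I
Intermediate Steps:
s(p) = -4*p
h = 9 - 5*I*√2 (h = 9 - √(1 - 3)*5 = 9 - √(-2)*5 = 9 - I*√2*5 = 9 - 5*I*√2 ≈ 9.0 - 7.0711*I)
t(j, l) = 6 + j² + 16*l (t(j, l) = (j*j + (-4*(-4))*l) + 6 = (j² + 16*l) + 6 = 6 + j² + 16*l)
t(h, 5)*298 = (6 + (9 - 5*I*√2)² + 16*5)*298 = (6 + (9 - 5*I*√2)² + 80)*298 = (86 + (9 - 5*I*√2)²)*298 = 25628 + 298*(9 - 5*I*√2)²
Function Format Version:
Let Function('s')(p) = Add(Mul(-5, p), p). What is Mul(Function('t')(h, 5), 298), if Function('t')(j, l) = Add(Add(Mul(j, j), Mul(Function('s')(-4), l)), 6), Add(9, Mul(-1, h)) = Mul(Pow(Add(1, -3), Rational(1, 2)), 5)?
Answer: Add(34866, Mul(-26820, I, Pow(2, Rational(1, 2)))) ≈ Add(34866., Mul(-37929., I))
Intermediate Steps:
Function('s')(p) = Mul(-4, p)
h = Add(9, Mul(-5, I, Pow(2, Rational(1, 2)))) (h = Add(9, Mul(-1, Mul(Pow(Add(1, -3), Rational(1, 2)), 5))) = Add(9, Mul(-1, Mul(Pow(-2, Rational(1, 2)), 5))) = Add(9, Mul(-1, Mul(Mul(I, Pow(2, Rational(1, 2))), 5))) = Add(9, Mul(-1, Mul(5, I, Pow(2, Rational(1, 2))))) = Add(9, Mul(-5, I, Pow(2, Rational(1, 2)))) ≈ Add(9.0000, Mul(-7.0711, I)))
Function('t')(j, l) = Add(6, Pow(j, 2), Mul(16, l)) (Function('t')(j, l) = Add(Add(Mul(j, j), Mul(Mul(-4, -4), l)), 6) = Add(Add(Pow(j, 2), Mul(16, l)), 6) = Add(6, Pow(j, 2), Mul(16, l)))
Mul(Function('t')(h, 5), 298) = Mul(Add(6, Pow(Add(9, Mul(-5, I, Pow(2, Rational(1, 2)))), 2), Mul(16, 5)), 298) = Mul(Add(6, Pow(Add(9, Mul(-5, I, Pow(2, Rational(1, 2)))), 2), 80), 298) = Mul(Add(86, Pow(Add(9, Mul(-5, I, Pow(2, Rational(1, 2)))), 2)), 298) = Add(25628, Mul(298, Pow(Add(9, Mul(-5, I, Pow(2, Rational(1, 2)))), 2)))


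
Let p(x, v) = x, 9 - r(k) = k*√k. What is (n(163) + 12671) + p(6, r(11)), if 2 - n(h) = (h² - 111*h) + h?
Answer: 4040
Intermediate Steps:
n(h) = 2 - h² + 110*h (n(h) = 2 - ((h² - 111*h) + h) = 2 - (h² - 110*h) = 2 + (-h² + 110*h) = 2 - h² + 110*h)
r(k) = 9 - k^(3/2) (r(k) = 9 - k*√k = 9 - k^(3/2))
(n(163) + 12671) + p(6, r(11)) = ((2 - 1*163² + 110*163) + 12671) + 6 = ((2 - 1*26569 + 17930) + 12671) + 6 = ((2 - 26569 + 17930) + 12671) + 6 = (-8637 + 12671) + 6 = 4034 + 6 = 4040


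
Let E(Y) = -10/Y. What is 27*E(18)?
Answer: -15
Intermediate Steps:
27*E(18) = 27*(-10/18) = 27*(-10*1/18) = 27*(-5/9) = -15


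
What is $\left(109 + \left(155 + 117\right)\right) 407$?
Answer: $155067$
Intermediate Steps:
$\left(109 + \left(155 + 117\right)\right) 407 = \left(109 + 272\right) 407 = 381 \cdot 407 = 155067$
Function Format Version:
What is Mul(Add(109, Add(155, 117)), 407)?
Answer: 155067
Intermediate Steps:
Mul(Add(109, Add(155, 117)), 407) = Mul(Add(109, 272), 407) = Mul(381, 407) = 155067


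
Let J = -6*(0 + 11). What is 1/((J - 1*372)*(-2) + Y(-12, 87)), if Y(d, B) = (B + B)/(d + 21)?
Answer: 3/2686 ≈ 0.0011169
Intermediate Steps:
Y(d, B) = 2*B/(21 + d) (Y(d, B) = (2*B)/(21 + d) = 2*B/(21 + d))
J = -66 (J = -6*11 = -66)
1/((J - 1*372)*(-2) + Y(-12, 87)) = 1/((-66 - 1*372)*(-2) + 2*87/(21 - 12)) = 1/((-66 - 372)*(-2) + 2*87/9) = 1/(-438*(-2) + 2*87*(⅑)) = 1/(876 + 58/3) = 1/(2686/3) = 3/2686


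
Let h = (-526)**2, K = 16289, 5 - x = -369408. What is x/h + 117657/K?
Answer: 38570236489/4506775364 ≈ 8.5583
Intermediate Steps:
x = 369413 (x = 5 - 1*(-369408) = 5 + 369408 = 369413)
h = 276676
x/h + 117657/K = 369413/276676 + 117657/16289 = 38570236489/4506775364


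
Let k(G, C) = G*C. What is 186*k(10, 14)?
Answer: 26040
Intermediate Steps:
k(G, C) = C*G
186*k(10, 14) = 186*(14*10) = 186*140 = 26040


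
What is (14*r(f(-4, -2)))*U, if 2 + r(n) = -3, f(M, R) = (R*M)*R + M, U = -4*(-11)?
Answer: -3080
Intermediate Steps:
U = 44
f(M, R) = M + M*R² (f(M, R) = (M*R)*R + M = M*R² + M = M + M*R²)
r(n) = -5 (r(n) = -2 - 3 = -5)
(14*r(f(-4, -2)))*U = (14*(-5))*44 = -70*44 = -3080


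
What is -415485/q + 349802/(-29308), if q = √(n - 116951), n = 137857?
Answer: -174901/14654 - 415485*√20906/20906 ≈ -2885.5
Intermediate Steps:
q = √20906 (q = √(137857 - 116951) = √20906 ≈ 144.59)
-415485/q + 349802/(-29308) = -415485*√20906/20906 + 349802/(-29308) = -415485*√20906/20906 + 349802*(-1/29308) = -415485*√20906/20906 - 174901/14654 = -174901/14654 - 415485*√20906/20906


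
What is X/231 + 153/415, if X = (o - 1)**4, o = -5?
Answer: 191061/31955 ≈ 5.9791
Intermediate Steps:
X = 1296 (X = (-5 - 1)**4 = (-6)**4 = 1296)
X/231 + 153/415 = 1296/231 + 153/415 = 1296*(1/231) + 153*(1/415) = 432/77 + 153/415 = 191061/31955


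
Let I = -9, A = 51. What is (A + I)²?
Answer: 1764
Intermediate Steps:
(A + I)² = (51 - 9)² = 42² = 1764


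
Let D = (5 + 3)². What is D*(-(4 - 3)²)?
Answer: -64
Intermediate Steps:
D = 64 (D = 8² = 64)
D*(-(4 - 3)²) = 64*(-(4 - 3)²) = 64*(-1*1²) = 64*(-1*1) = 64*(-1) = -64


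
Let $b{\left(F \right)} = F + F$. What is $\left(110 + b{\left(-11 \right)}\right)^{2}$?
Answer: $7744$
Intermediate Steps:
$b{\left(F \right)} = 2 F$
$\left(110 + b{\left(-11 \right)}\right)^{2} = \left(110 + 2 \left(-11\right)\right)^{2} = \left(110 - 22\right)^{2} = 88^{2} = 7744$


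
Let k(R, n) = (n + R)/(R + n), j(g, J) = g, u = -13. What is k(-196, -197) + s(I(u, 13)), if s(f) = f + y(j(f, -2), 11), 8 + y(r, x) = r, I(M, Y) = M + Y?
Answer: -7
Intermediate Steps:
y(r, x) = -8 + r
k(R, n) = 1 (k(R, n) = (R + n)/(R + n) = 1)
s(f) = -8 + 2*f (s(f) = f + (-8 + f) = -8 + 2*f)
k(-196, -197) + s(I(u, 13)) = 1 + (-8 + 2*(-13 + 13)) = 1 + (-8 + 2*0) = 1 + (-8 + 0) = 1 - 8 = -7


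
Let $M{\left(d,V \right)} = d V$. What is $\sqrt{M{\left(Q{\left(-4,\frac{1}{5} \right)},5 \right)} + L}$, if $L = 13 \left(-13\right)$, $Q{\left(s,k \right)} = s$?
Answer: $3 i \sqrt{21} \approx 13.748 i$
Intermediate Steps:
$M{\left(d,V \right)} = V d$
$L = -169$
$\sqrt{M{\left(Q{\left(-4,\frac{1}{5} \right)},5 \right)} + L} = \sqrt{5 \left(-4\right) - 169} = \sqrt{-20 - 169} = \sqrt{-189} = 3 i \sqrt{21}$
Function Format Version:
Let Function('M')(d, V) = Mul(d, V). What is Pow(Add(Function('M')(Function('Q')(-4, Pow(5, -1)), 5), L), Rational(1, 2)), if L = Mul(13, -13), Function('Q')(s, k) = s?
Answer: Mul(3, I, Pow(21, Rational(1, 2))) ≈ Mul(13.748, I)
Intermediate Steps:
Function('M')(d, V) = Mul(V, d)
L = -169
Pow(Add(Function('M')(Function('Q')(-4, Pow(5, -1)), 5), L), Rational(1, 2)) = Pow(Add(Mul(5, -4), -169), Rational(1, 2)) = Pow(Add(-20, -169), Rational(1, 2)) = Pow(-189, Rational(1, 2)) = Mul(3, I, Pow(21, Rational(1, 2)))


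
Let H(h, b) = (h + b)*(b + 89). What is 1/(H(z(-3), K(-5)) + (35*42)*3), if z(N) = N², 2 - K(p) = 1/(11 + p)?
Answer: 36/194185 ≈ 0.00018539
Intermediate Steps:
K(p) = 2 - 1/(11 + p)
H(h, b) = (89 + b)*(b + h) (H(h, b) = (b + h)*(89 + b) = (89 + b)*(b + h))
1/(H(z(-3), K(-5)) + (35*42)*3) = 1/((((21 + 2*(-5))/(11 - 5))² + 89*((21 + 2*(-5))/(11 - 5)) + 89*(-3)² + ((21 + 2*(-5))/(11 - 5))*(-3)²) + (35*42)*3) = 1/((((21 - 10)/6)² + 89*((21 - 10)/6) + 89*9 + ((21 - 10)/6)*9) + 1470*3) = 1/((((⅙)*11)² + 89*((⅙)*11) + 801 + ((⅙)*11)*9) + 4410) = 1/(((11/6)² + 89*(11/6) + 801 + (11/6)*9) + 4410) = 1/((121/36 + 979/6 + 801 + 33/2) + 4410) = 1/(35425/36 + 4410) = 1/(194185/36) = 36/194185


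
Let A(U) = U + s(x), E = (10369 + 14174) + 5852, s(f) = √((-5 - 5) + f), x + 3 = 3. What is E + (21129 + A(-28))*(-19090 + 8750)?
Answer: -218153945 - 10340*I*√10 ≈ -2.1815e+8 - 32698.0*I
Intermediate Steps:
x = 0 (x = -3 + 3 = 0)
s(f) = √(-10 + f)
E = 30395 (E = 24543 + 5852 = 30395)
A(U) = U + I*√10 (A(U) = U + √(-10 + 0) = U + √(-10) = U + I*√10)
E + (21129 + A(-28))*(-19090 + 8750) = 30395 + (21129 + (-28 + I*√10))*(-19090 + 8750) = 30395 + (21101 + I*√10)*(-10340) = 30395 + (-218184340 - 10340*I*√10) = -218153945 - 10340*I*√10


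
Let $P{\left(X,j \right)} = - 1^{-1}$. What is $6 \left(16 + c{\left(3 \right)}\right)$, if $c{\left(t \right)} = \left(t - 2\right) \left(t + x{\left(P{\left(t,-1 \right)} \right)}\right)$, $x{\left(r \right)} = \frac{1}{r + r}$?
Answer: $111$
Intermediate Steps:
$P{\left(X,j \right)} = -1$ ($P{\left(X,j \right)} = \left(-1\right) 1 = -1$)
$x{\left(r \right)} = \frac{1}{2 r}$
$c{\left(t \right)} = \left(-2 + t\right) \left(- \frac{1}{2} + t\right)$ ($c{\left(t \right)} = \left(t - 2\right) \left(t + \frac{1}{2 \left(-1\right)}\right) = \left(-2 + t\right) \left(t + \frac{1}{2} \left(-1\right)\right) = \left(-2 + t\right) \left(t - \frac{1}{2}\right) = \left(-2 + t\right) \left(- \frac{1}{2} + t\right)$)
$6 \left(16 + c{\left(3 \right)}\right) = 6 \left(16 + \left(1 + 3^{2} - \frac{15}{2}\right)\right) = 6 \left(16 + \left(1 + 9 - \frac{15}{2}\right)\right) = 6 \left(16 + \frac{5}{2}\right) = 6 \cdot \frac{37}{2} = 111$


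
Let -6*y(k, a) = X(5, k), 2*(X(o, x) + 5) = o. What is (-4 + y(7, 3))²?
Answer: 1849/144 ≈ 12.840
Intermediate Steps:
X(o, x) = -5 + o/2
y(k, a) = 5/12 (y(k, a) = -(-5 + (½)*5)/6 = -(-5 + 5/2)/6 = -⅙*(-5/2) = 5/12)
(-4 + y(7, 3))² = (-4 + 5/12)² = (-43/12)² = 1849/144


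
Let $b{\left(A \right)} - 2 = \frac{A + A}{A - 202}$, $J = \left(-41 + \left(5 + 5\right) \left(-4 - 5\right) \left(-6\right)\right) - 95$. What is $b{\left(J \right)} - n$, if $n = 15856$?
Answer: $-15850$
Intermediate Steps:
$J = 404$ ($J = \left(-41 + 10 \left(-9\right) \left(-6\right)\right) - 95 = \left(-41 - -540\right) - 95 = \left(-41 + 540\right) - 95 = 499 - 95 = 404$)
$b{\left(A \right)} = 2 + \frac{2 A}{-202 + A}$ ($b{\left(A \right)} = 2 + \frac{A + A}{A - 202} = 2 + \frac{2 A}{-202 + A}$)
$b{\left(J \right)} - n = \frac{4 \left(-101 + 404\right)}{-202 + 404} - 15856 = 4 \cdot \frac{1}{202} \cdot 303 - 15856 = 6 - 15856 = -15850$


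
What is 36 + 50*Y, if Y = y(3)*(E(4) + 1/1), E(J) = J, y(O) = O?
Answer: 786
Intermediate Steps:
Y = 15 (Y = 3*(4 + 1/1) = 3*(4 + 1*1) = 3*(4 + 1) = 3*5 = 15)
36 + 50*Y = 36 + 50*15 = 36 + 750 = 786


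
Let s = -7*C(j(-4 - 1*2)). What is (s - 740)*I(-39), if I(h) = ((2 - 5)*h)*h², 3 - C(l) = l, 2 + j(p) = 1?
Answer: -136670976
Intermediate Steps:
j(p) = -1 (j(p) = -2 + 1 = -1)
C(l) = 3 - l
I(h) = -3*h³ (I(h) = (-3*h)*h² = -3*h³)
s = -28 (s = -7*(3 - 1*(-1)) = -7*(3 + 1) = -7*4 = -28)
(s - 740)*I(-39) = (-28 - 740)*(-3*(-39)³) = -(-2304)*(-59319) = -768*177957 = -136670976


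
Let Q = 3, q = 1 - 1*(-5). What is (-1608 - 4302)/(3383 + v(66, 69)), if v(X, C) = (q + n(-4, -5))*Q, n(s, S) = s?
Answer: -5910/3389 ≈ -1.7439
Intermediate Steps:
q = 6 (q = 1 + 5 = 6)
v(X, C) = 6 (v(X, C) = (6 - 4)*3 = 2*3 = 6)
(-1608 - 4302)/(3383 + v(66, 69)) = (-1608 - 4302)/(3383 + 6) = -5910/3389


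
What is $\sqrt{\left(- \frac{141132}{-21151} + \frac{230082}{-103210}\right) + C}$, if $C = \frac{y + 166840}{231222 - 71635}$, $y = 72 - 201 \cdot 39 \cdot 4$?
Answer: $\frac{\sqrt{160591186571793994487477077955}}{174188788392385} \approx 2.3006$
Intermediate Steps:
$y = -31284$ ($y = 72 - 31356 = -31284$)
$C = \frac{135556}{159587}$ ($C = \frac{-31284 + 166840}{231222 - 71635} = \frac{135556}{159587} \approx 0.84942$)
$\sqrt{\left(- \frac{141132}{-21151} + \frac{230082}{-103210}\right) + C} = \sqrt{\left(- \frac{141132}{-21151} + \frac{230082}{-103210}\right) + \frac{135556}{159587}} = \sqrt{\left(\left(-141132\right) \left(- \frac{1}{21151}\right) + 230082 \left(- \frac{1}{103210}\right)\right) + \frac{135556}{159587}} = \sqrt{\left(\frac{141132}{21151} - \frac{115041}{51605}\right) + \frac{135556}{159587}} = \sqrt{\frac{4849884669}{1091497355} + \frac{135556}{159587}} = \sqrt{\frac{921937560126083}{174188788392385}} = \frac{\sqrt{160591186571793994487477077955}}{174188788392385}$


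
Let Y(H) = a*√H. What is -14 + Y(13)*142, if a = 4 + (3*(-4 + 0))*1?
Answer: -14 - 1136*√13 ≈ -4109.9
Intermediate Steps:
a = -8 (a = 4 + (3*(-4))*1 = 4 - 12*1 = 4 - 12 = -8)
Y(H) = -8*√H
-14 + Y(13)*142 = -14 - 8*√13*142 = -14 - 1136*√13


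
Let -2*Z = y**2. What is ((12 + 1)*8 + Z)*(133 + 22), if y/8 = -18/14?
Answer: 388120/49 ≈ 7920.8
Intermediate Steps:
y = -72/7 (y = 8*(-18/14) = 8*(-18*1/14) = 8*(-9/7) = -72/7 ≈ -10.286)
Z = -2592/49 (Z = -(-72/7)**2/2 = -1/2*5184/49 = -2592/49 ≈ -52.898)
((12 + 1)*8 + Z)*(133 + 22) = ((12 + 1)*8 - 2592/49)*(133 + 22) = (13*8 - 2592/49)*155 = (104 - 2592/49)*155 = (2504/49)*155 = 388120/49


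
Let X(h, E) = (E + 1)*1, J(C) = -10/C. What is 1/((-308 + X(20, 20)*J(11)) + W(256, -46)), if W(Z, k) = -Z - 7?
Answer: -11/6491 ≈ -0.0016947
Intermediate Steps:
X(h, E) = 1 + E (X(h, E) = (1 + E)*1 = 1 + E)
W(Z, k) = -7 - Z
1/((-308 + X(20, 20)*J(11)) + W(256, -46)) = 1/((-308 + (1 + 20)*(-10/11)) + (-7 - 1*256)) = 1/((-308 + 21*(-10*1/11)) + (-7 - 256)) = 1/((-308 + 21*(-10/11)) - 263) = 1/((-308 - 210/11) - 263) = 1/(-3598/11 - 263) = 1/(-6491/11) = -11/6491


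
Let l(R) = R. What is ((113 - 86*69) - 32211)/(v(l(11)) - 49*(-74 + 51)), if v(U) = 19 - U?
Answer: -38032/1135 ≈ -33.508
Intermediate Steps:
((113 - 86*69) - 32211)/(v(l(11)) - 49*(-74 + 51)) = ((113 - 86*69) - 32211)/((19 - 1*11) - 49*(-74 + 51)) = ((113 - 5934) - 32211)/((19 - 11) - 49*(-23)) = (-5821 - 32211)/(8 + 1127) = -38032/1135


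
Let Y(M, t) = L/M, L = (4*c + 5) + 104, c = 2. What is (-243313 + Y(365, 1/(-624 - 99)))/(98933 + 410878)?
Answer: -88809128/186081015 ≈ -0.47726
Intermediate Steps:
L = 117 (L = (4*2 + 5) + 104 = (8 + 5) + 104 = 13 + 104 = 117)
Y(M, t) = 117/M
(-243313 + Y(365, 1/(-624 - 99)))/(98933 + 410878) = (-243313 + 117/365)/(98933 + 410878) = (-243313 + 117*(1/365))/509811 = (-243313 + 117/365)*(1/509811) = -88809128/365*1/509811 = -88809128/186081015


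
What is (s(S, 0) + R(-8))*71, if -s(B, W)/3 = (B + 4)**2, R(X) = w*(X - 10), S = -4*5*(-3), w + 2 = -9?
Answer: -858390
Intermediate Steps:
w = -11 (w = -2 - 9 = -11)
S = 60 (S = -20*(-3) = 60)
R(X) = 110 - 11*X (R(X) = -11*(X - 10) = -11*(-10 + X) = 110 - 11*X)
s(B, W) = -3*(4 + B)**2 (s(B, W) = -3*(B + 4)**2 = -3*(4 + B)**2)
(s(S, 0) + R(-8))*71 = (-3*(4 + 60)**2 + (110 - 11*(-8)))*71 = (-3*64**2 + (110 + 88))*71 = (-3*4096 + 198)*71 = (-12288 + 198)*71 = -12090*71 = -858390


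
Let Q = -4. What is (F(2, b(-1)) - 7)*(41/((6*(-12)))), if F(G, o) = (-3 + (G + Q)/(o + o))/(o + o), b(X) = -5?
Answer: 287/75 ≈ 3.8267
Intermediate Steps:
F(G, o) = (-3 + (-4 + G)/(2*o))/(2*o) (F(G, o) = (-3 + (G - 4)/(o + o))/(o + o) = (-3 + (-4 + G)/((2*o)))/((2*o)) = (-3 + (-4 + G)*(1/(2*o)))*(1/(2*o)) = (-3 + (-4 + G)/(2*o))*(1/(2*o)) = (-3 + (-4 + G)/(2*o))/(2*o))
(F(2, b(-1)) - 7)*(41/((6*(-12)))) = ((¼)*(-4 + 2 - 6*(-5))/(-5)² - 7)*(41/((6*(-12)))) = ((¼)*(1/25)*(-4 + 2 + 30) - 7)*(41/(-72)) = ((¼)*(1/25)*28 - 7)*(41*(-1/72)) = (7/25 - 7)*(-41/72) = -168/25*(-41/72) = 287/75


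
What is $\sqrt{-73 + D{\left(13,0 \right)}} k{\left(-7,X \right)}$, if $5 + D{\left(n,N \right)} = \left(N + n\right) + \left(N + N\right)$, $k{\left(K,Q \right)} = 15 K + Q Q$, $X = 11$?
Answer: $16 i \sqrt{65} \approx 129.0 i$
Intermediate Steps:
$k{\left(K,Q \right)} = Q^{2} + 15 K$ ($k{\left(K,Q \right)} = 15 K + Q^{2} = Q^{2} + 15 K$)
$D{\left(n,N \right)} = -5 + n + 3 N$ ($D{\left(n,N \right)} = -5 + \left(\left(N + n\right) + \left(N + N\right)\right) = -5 + \left(\left(N + n\right) + 2 N\right) = -5 + \left(n + 3 N\right) = -5 + n + 3 N$)
$\sqrt{-73 + D{\left(13,0 \right)}} k{\left(-7,X \right)} = \sqrt{-73 + \left(-5 + 13 + 3 \cdot 0\right)} \left(11^{2} + 15 \left(-7\right)\right) = \sqrt{-73 + \left(-5 + 13 + 0\right)} \left(121 - 105\right) = \sqrt{-73 + 8} \cdot 16 = \sqrt{-65} \cdot 16 = i \sqrt{65} \cdot 16 = 16 i \sqrt{65}$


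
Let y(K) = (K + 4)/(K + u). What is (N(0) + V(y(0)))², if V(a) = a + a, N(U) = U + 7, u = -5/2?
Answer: 361/25 ≈ 14.440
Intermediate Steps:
u = -5/2 (u = -5*½ = -5/2 ≈ -2.5000)
N(U) = 7 + U
y(K) = (4 + K)/(-5/2 + K) (y(K) = (K + 4)/(K - 5/2) = (4 + K)/(-5/2 + K))
V(a) = 2*a
(N(0) + V(y(0)))² = ((7 + 0) + 2*(2*(4 + 0)/(-5 + 2*0)))² = (7 + 2*(2*4/(-5 + 0)))² = (7 + 2*(2*4/(-5)))² = (7 + 2*(2*(-⅕)*4))² = (7 + 2*(-8/5))² = (7 - 16/5)² = (19/5)² = 361/25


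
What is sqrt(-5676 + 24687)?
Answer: sqrt(19011) ≈ 137.88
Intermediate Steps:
sqrt(-5676 + 24687) = sqrt(19011)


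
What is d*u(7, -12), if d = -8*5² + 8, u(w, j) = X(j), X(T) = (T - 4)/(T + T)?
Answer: -128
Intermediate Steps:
X(T) = (-4 + T)/(2*T) (X(T) = (-4 + T)/((2*T)) = (-4 + T)*(1/(2*T)) = (-4 + T)/(2*T))
u(w, j) = (-4 + j)/(2*j)
d = -192 (d = -8*25 + 8 = -200 + 8 = -192)
d*u(7, -12) = -96*(-4 - 12)/(-12) = -96*(-1)*(-16)/12 = -192*⅔ = -128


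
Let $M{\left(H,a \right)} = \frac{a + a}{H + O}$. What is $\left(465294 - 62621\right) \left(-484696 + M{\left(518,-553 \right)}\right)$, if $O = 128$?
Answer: $- \frac{63041422225953}{323} \approx -1.9517 \cdot 10^{11}$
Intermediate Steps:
$M{\left(H,a \right)} = \frac{2 a}{128 + H}$ ($M{\left(H,a \right)} = \frac{a + a}{H + 128} = \frac{2 a}{128 + H}$)
$\left(465294 - 62621\right) \left(-484696 + M{\left(518,-553 \right)}\right) = \left(465294 - 62621\right) \left(-484696 + 2 \left(-553\right) \frac{1}{128 + 518}\right) = 402673 \left(-484696 + 2 \left(-553\right) \frac{1}{646}\right) = 402673 \left(-484696 - \frac{553}{323}\right) = 402673 \left(- \frac{156557361}{323}\right) = - \frac{63041422225953}{323}$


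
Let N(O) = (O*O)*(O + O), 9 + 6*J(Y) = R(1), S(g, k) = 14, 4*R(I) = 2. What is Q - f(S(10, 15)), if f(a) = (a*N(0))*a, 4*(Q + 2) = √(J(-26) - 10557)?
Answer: -2 + I*√380103/24 ≈ -2.0 + 25.689*I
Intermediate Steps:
R(I) = ½ (R(I) = (¼)*2 = ½)
J(Y) = -17/12 (J(Y) = -3/2 + (⅙)*(½) = -3/2 + 1/12 = -17/12)
Q = -2 + I*√380103/24 (Q = -2 + √(-17/12 - 10557)/4 = -2 + √(-126701/12)/4 = -2 + (I*√380103/6)/4 = -2 + I*√380103/24 ≈ -2.0 + 25.689*I)
N(O) = 2*O³ (N(O) = O²*(2*O) = 2*O³)
f(a) = 0 (f(a) = (a*(2*0³))*a = (a*(2*0))*a = (a*0)*a = 0*a = 0)
Q - f(S(10, 15)) = (-2 + I*√380103/24) - 1*0 = (-2 + I*√380103/24) + 0 = -2 + I*√380103/24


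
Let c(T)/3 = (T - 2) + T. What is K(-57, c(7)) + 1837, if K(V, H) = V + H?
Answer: 1816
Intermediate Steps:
c(T) = -6 + 6*T (c(T) = 3*((T - 2) + T) = 3*((-2 + T) + T) = 3*(-2 + 2*T) = -6 + 6*T)
K(V, H) = H + V
K(-57, c(7)) + 1837 = ((-6 + 6*7) - 57) + 1837 = ((-6 + 42) - 57) + 1837 = (36 - 57) + 1837 = -21 + 1837 = 1816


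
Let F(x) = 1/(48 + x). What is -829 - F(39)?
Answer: -72124/87 ≈ -829.01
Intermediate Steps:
-829 - F(39) = -829 - 1/(48 + 39) = -829 - 1/87 = -72124/87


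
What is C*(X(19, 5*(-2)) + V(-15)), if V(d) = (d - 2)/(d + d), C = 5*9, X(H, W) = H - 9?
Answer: 951/2 ≈ 475.50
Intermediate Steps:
X(H, W) = -9 + H
C = 45
V(d) = (-2 + d)/(2*d) (V(d) = (-2 + d)/((2*d)) = (-2 + d)*(1/(2*d)) = (-2 + d)/(2*d))
C*(X(19, 5*(-2)) + V(-15)) = 45*((-9 + 19) + (1/2)*(-2 - 15)/(-15)) = 45*(10 + (1/2)*(-1/15)*(-17)) = 45*(10 + 17/30) = 45*(317/30) = 951/2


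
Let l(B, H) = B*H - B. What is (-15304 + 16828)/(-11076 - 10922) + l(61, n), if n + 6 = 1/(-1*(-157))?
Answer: -736810656/1726843 ≈ -426.68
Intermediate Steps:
n = -941/157 (n = -6 + 1/(-1*(-157)) = -6 + 1/157 = -941/157 ≈ -5.9936)
l(B, H) = -B + B*H
(-15304 + 16828)/(-11076 - 10922) + l(61, n) = (-15304 + 16828)/(-11076 - 10922) + 61*(-1 - 941/157) = 1524/(-21998) + 61*(-1098/157) = 1524*(-1/21998) - 66978/157 = -762/10999 - 66978/157 = -736810656/1726843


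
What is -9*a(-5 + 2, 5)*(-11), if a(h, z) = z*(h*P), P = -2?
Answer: 2970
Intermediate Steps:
a(h, z) = -2*h*z (a(h, z) = z*(h*(-2)) = z*(-2*h) = -2*h*z)
-9*a(-5 + 2, 5)*(-11) = -(-18)*(-5 + 2)*5*(-11) = -(-18)*(-3)*5*(-11) = -9*30*(-11) = -270*(-11) = 2970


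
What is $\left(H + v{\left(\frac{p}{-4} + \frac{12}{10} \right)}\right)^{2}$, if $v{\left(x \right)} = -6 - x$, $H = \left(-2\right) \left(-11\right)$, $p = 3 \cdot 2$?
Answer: $\frac{26569}{100} \approx 265.69$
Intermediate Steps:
$p = 6$
$H = 22$
$\left(H + v{\left(\frac{p}{-4} + \frac{12}{10} \right)}\right)^{2} = \left(22 - \left(6 - \frac{3}{2} + \frac{6}{5}\right)\right)^{2} = \left(22 - \frac{57}{10}\right)^{2} = \left(\frac{163}{10}\right)^{2} = \frac{26569}{100}$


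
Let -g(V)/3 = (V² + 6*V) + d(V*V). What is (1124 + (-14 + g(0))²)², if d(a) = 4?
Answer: 3240000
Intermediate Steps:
g(V) = -12 - 18*V - 3*V² (g(V) = -3*((V² + 6*V) + 4) = -3*(4 + V² + 6*V) = -12 - 18*V - 3*V²)
(1124 + (-14 + g(0))²)² = (1124 + (-14 + (-12 - 18*0 - 3*0²))²)² = (1124 + (-14 + (-12 + 0 - 3*0))²)² = (1124 + (-14 + (-12 + 0 + 0))²)² = (1124 + (-14 - 12)²)² = (1124 + (-26)²)² = (1124 + 676)² = 1800² = 3240000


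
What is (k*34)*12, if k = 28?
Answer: 11424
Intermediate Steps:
(k*34)*12 = (28*34)*12 = 952*12 = 11424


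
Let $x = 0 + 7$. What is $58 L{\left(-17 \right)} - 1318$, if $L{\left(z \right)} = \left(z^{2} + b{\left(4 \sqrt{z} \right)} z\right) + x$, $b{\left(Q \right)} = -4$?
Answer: $19794$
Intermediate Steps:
$x = 7$
$L{\left(z \right)} = 7 + z^{2} - 4 z$ ($L{\left(z \right)} = \left(z^{2} - 4 z\right) + 7 = 7 + z^{2} - 4 z$)
$58 L{\left(-17 \right)} - 1318 = 58 \left(7 + \left(-17\right)^{2} - -68\right) - 1318 = 58 \left(7 + 289 + 68\right) - 1318 = 58 \cdot 364 - 1318 = 21112 - 1318 = 19794$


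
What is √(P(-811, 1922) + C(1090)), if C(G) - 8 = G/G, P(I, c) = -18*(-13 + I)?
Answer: 3*√1649 ≈ 121.82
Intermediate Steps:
P(I, c) = 234 - 18*I
C(G) = 9 (C(G) = 8 + G/G = 8 + 1 = 9)
√(P(-811, 1922) + C(1090)) = √((234 - 18*(-811)) + 9) = √((234 + 14598) + 9) = √(14832 + 9) = √14841 = 3*√1649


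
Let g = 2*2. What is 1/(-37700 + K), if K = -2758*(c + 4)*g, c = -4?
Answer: -1/37700 ≈ -2.6525e-5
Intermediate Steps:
g = 4
K = 0 (K = -2758*(-4 + 4)*4 = -0*4 = -2758*0 = 0)
1/(-37700 + K) = 1/(-37700 + 0) = 1/(-37700) = -1/37700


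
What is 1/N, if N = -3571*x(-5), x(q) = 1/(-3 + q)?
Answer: 8/3571 ≈ 0.0022403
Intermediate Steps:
N = 3571/8 (N = -3571/(-3 - 5) = -3571/(-8) = -3571*(-⅛) = 3571/8 ≈ 446.38)
1/N = 1/(3571/8) = 8/3571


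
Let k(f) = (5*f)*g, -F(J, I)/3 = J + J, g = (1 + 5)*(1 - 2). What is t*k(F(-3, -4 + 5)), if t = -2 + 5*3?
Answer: -7020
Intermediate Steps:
g = -6 (g = 6*(-1) = -6)
t = 13 (t = -2 + 15 = 13)
F(J, I) = -6*J (F(J, I) = -3*(J + J) = -6*J)
k(f) = -30*f (k(f) = (5*f)*(-6) = -30*f)
t*k(F(-3, -4 + 5)) = 13*(-(-180)*(-3)) = 13*(-30*18) = 13*(-540) = -7020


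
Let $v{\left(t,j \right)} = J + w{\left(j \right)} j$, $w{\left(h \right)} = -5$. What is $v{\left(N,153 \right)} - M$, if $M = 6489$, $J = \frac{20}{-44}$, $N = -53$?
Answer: $- \frac{79799}{11} \approx -7254.5$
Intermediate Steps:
$J = - \frac{5}{11}$ ($J = 20 \left(- \frac{1}{44}\right) = - \frac{5}{11} \approx -0.45455$)
$v{\left(t,j \right)} = - \frac{5}{11} - 5 j$
$v{\left(N,153 \right)} - M = \left(- \frac{5}{11} - 765\right) - 6489 = - \frac{8420}{11} - 6489 = - \frac{79799}{11}$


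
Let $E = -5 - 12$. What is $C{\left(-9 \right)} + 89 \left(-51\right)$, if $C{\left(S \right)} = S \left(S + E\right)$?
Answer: $-4305$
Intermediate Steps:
$E = -17$ ($E = -5 - 12 = -17$)
$C{\left(S \right)} = S \left(-17 + S\right)$ ($C{\left(S \right)} = S \left(S - 17\right) = S \left(-17 + S\right)$)
$C{\left(-9 \right)} + 89 \left(-51\right) = - 9 \left(-17 - 9\right) + 89 \left(-51\right) = \left(-9\right) \left(-26\right) - 4539 = 234 - 4539 = -4305$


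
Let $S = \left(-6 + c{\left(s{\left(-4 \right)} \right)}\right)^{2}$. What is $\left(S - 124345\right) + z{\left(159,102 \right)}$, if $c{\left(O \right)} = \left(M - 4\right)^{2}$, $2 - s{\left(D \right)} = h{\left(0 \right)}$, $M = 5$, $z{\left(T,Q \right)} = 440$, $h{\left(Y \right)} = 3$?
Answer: $-123880$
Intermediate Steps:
$s{\left(D \right)} = -1$ ($s{\left(D \right)} = 2 - 3 = -1$)
$c{\left(O \right)} = 1$ ($c{\left(O \right)} = \left(5 - 4\right)^{2} = 1^{2} = 1$)
$S = 25$ ($S = \left(-6 + 1\right)^{2} = \left(-5\right)^{2} = 25$)
$\left(S - 124345\right) + z{\left(159,102 \right)} = \left(25 - 124345\right) + 440 = -124320 + 440 = -123880$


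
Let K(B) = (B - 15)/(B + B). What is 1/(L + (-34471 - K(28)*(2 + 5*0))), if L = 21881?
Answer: -28/352533 ≈ -7.9425e-5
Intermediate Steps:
K(B) = (-15 + B)/(2*B) (K(B) = (-15 + B)/((2*B)) = (-15 + B)*(1/(2*B)) = (-15 + B)/(2*B))
1/(L + (-34471 - K(28)*(2 + 5*0))) = 1/(21881 + (-34471 - (1/2)*(-15 + 28)/28*(2 + 5*0))) = 1/(21881 + (-34471 - (1/2)*(1/28)*13*(2 + 0))) = 1/(21881 + (-34471 - 13*2/56)) = 1/(21881 + (-34471 - 1*13/28)) = 1/(21881 + (-34471 - 13/28)) = 1/(21881 - 965201/28) = 1/(-352533/28) = -28/352533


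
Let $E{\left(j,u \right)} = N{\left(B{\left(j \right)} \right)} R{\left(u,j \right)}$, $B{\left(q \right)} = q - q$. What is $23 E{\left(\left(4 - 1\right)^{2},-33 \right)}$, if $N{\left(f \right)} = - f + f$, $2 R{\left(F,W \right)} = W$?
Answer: $0$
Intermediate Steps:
$R{\left(F,W \right)} = \frac{W}{2}$
$B{\left(q \right)} = 0$
$N{\left(f \right)} = 0$
$E{\left(j,u \right)} = 0$ ($E{\left(j,u \right)} = 0 \frac{j}{2} = 0$)
$23 E{\left(\left(4 - 1\right)^{2},-33 \right)} = 23 \cdot 0 = 0$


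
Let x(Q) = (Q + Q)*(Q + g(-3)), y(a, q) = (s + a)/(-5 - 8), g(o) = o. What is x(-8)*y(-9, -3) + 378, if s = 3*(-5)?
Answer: 9138/13 ≈ 702.92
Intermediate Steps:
s = -15
y(a, q) = 15/13 - a/13 (y(a, q) = (-15 + a)/(-5 - 8) = (-15 + a)/(-13) = (-15 + a)*(-1/13) = 15/13 - a/13)
x(Q) = 2*Q*(-3 + Q) (x(Q) = (Q + Q)*(Q - 3) = (2*Q)*(-3 + Q) = 2*Q*(-3 + Q))
x(-8)*y(-9, -3) + 378 = (2*(-8)*(-3 - 8))*(15/13 - 1/13*(-9)) + 378 = (2*(-8)*(-11))*(15/13 + 9/13) + 378 = 176*(24/13) + 378 = 4224/13 + 378 = 9138/13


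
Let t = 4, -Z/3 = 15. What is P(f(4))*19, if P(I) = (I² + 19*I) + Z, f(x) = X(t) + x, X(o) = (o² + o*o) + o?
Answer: 43985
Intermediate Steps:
Z = -45 (Z = -3*15 = -45)
X(o) = o + 2*o² (X(o) = (o² + o²) + o = 2*o² + o = o + 2*o²)
f(x) = 36 + x (f(x) = 4*(1 + 2*4) + x = 4*(1 + 8) + x = 4*9 + x = 36 + x)
P(I) = -45 + I² + 19*I (P(I) = (I² + 19*I) - 45 = -45 + I² + 19*I)
P(f(4))*19 = (-45 + (36 + 4)² + 19*(36 + 4))*19 = (-45 + 40² + 19*40)*19 = (-45 + 1600 + 760)*19 = 2315*19 = 43985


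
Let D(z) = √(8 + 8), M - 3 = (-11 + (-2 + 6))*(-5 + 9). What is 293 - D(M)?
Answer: 289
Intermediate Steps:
M = -25 (M = 3 + (-11 + (-2 + 6))*(-5 + 9) = 3 + (-11 + 4)*4 = 3 - 7*4 = 3 - 28 = -25)
D(z) = 4 (D(z) = √16 = 4)
293 - D(M) = 293 - 1*4 = 293 - 4 = 289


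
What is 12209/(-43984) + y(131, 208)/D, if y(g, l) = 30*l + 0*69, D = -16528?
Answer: -29765657/45435472 ≈ -0.65512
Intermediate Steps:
y(g, l) = 30*l (y(g, l) = 30*l + 0 = 30*l)
12209/(-43984) + y(131, 208)/D = 12209/(-43984) + (30*208)/(-16528) = 12209*(-1/43984) + 6240*(-1/16528) = -12209/43984 - 390/1033 = -29765657/45435472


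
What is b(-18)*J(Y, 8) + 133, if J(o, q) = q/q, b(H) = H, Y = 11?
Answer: 115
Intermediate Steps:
J(o, q) = 1
b(-18)*J(Y, 8) + 133 = -18*1 + 133 = -18 + 133 = 115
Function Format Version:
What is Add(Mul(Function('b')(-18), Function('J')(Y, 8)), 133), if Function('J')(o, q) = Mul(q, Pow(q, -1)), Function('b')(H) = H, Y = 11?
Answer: 115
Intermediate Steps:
Function('J')(o, q) = 1
Add(Mul(Function('b')(-18), Function('J')(Y, 8)), 133) = Add(Mul(-18, 1), 133) = Add(-18, 133) = 115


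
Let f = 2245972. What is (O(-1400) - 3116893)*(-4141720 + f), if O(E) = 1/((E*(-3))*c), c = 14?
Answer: 28953333987565621/4900 ≈ 5.9088e+12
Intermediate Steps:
O(E) = -1/(42*E) (O(E) = 1/((E*(-3))*14) = 1/(-3*E*14) = 1/(-42*E) = -1/(42*E))
(O(-1400) - 3116893)*(-4141720 + f) = (-1/42/(-1400) - 3116893)*(-4141720 + 2245972) = (-1/42*(-1/1400) - 3116893)*(-1895748) = (1/58800 - 3116893)*(-1895748) = -183273308399/58800*(-1895748) = 28953333987565621/4900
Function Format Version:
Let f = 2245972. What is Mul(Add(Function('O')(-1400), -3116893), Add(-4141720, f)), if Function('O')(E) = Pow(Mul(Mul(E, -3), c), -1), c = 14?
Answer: Rational(28953333987565621, 4900) ≈ 5.9088e+12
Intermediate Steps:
Function('O')(E) = Mul(Rational(-1, 42), Pow(E, -1)) (Function('O')(E) = Pow(Mul(Mul(E, -3), 14), -1) = Pow(Mul(Mul(-3, E), 14), -1) = Pow(Mul(-42, E), -1) = Mul(Rational(-1, 42), Pow(E, -1)))
Mul(Add(Function('O')(-1400), -3116893), Add(-4141720, f)) = Mul(Add(Mul(Rational(-1, 42), Pow(-1400, -1)), -3116893), Add(-4141720, 2245972)) = Mul(Add(Mul(Rational(-1, 42), Rational(-1, 1400)), -3116893), -1895748) = Mul(Add(Rational(1, 58800), -3116893), -1895748) = Mul(Rational(-183273308399, 58800), -1895748) = Rational(28953333987565621, 4900)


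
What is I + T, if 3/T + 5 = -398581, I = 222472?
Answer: 29558074863/132862 ≈ 2.2247e+5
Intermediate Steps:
T = -1/132862 (T = 3/(-5 - 398581) = 3/(-398586) = 3*(-1/398586) = -1/132862 ≈ -7.5266e-6)
I + T = 222472 - 1/132862 = 29558074863/132862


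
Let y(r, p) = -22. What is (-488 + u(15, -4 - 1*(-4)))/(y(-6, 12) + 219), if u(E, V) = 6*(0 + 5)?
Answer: -458/197 ≈ -2.3249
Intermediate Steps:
u(E, V) = 30 (u(E, V) = 6*5 = 30)
(-488 + u(15, -4 - 1*(-4)))/(y(-6, 12) + 219) = (-488 + 30)/(-22 + 219) = -458/197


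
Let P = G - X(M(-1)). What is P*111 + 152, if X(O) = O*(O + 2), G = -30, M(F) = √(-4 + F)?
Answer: -2623 - 222*I*√5 ≈ -2623.0 - 496.41*I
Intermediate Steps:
X(O) = O*(2 + O)
P = -30 - I*√5*(2 + I*√5) (P = -30 - √(-4 - 1)*(2 + √(-4 - 1)) = -30 - √(-5)*(2 + √(-5)) = -30 - I*√5*(2 + I*√5) ≈ -25.0 - 4.4721*I)
P*111 + 152 = (-25 - 2*I*√5)*111 + 152 = (-2775 - 222*I*√5) + 152 = -2623 - 222*I*√5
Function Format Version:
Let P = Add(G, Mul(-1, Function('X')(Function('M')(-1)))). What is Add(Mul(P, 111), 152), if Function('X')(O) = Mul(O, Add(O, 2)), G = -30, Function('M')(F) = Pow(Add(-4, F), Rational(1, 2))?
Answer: Add(-2623, Mul(-222, I, Pow(5, Rational(1, 2)))) ≈ Add(-2623.0, Mul(-496.41, I))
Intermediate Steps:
Function('X')(O) = Mul(O, Add(2, O))
P = Add(-30, Mul(-1, I, Pow(5, Rational(1, 2)), Add(2, Mul(I, Pow(5, Rational(1, 2)))))) (P = Add(-30, Mul(-1, Mul(Pow(Add(-4, -1), Rational(1, 2)), Add(2, Pow(Add(-4, -1), Rational(1, 2)))))) = Add(-30, Mul(-1, Mul(Pow(-5, Rational(1, 2)), Add(2, Pow(-5, Rational(1, 2)))))) = Add(-30, Mul(-1, Mul(Mul(I, Pow(5, Rational(1, 2))), Add(2, Mul(I, Pow(5, Rational(1, 2))))))) = Add(-30, Mul(-1, Mul(I, Pow(5, Rational(1, 2)), Add(2, Mul(I, Pow(5, Rational(1, 2))))))) = Add(-30, Mul(-1, I, Pow(5, Rational(1, 2)), Add(2, Mul(I, Pow(5, Rational(1, 2)))))) ≈ Add(-25.000, Mul(-4.4721, I)))
Add(Mul(P, 111), 152) = Add(Mul(Add(-25, Mul(-2, I, Pow(5, Rational(1, 2)))), 111), 152) = Add(Add(-2775, Mul(-222, I, Pow(5, Rational(1, 2)))), 152) = Add(-2623, Mul(-222, I, Pow(5, Rational(1, 2))))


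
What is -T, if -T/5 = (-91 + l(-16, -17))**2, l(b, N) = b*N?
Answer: 163805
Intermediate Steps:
l(b, N) = N*b
T = -163805 (T = -5*(-91 - 17*(-16))**2 = -5*(-91 + 272)**2 = -5*181**2 = -5*32761 = -163805)
-T = -1*(-163805) = 163805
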